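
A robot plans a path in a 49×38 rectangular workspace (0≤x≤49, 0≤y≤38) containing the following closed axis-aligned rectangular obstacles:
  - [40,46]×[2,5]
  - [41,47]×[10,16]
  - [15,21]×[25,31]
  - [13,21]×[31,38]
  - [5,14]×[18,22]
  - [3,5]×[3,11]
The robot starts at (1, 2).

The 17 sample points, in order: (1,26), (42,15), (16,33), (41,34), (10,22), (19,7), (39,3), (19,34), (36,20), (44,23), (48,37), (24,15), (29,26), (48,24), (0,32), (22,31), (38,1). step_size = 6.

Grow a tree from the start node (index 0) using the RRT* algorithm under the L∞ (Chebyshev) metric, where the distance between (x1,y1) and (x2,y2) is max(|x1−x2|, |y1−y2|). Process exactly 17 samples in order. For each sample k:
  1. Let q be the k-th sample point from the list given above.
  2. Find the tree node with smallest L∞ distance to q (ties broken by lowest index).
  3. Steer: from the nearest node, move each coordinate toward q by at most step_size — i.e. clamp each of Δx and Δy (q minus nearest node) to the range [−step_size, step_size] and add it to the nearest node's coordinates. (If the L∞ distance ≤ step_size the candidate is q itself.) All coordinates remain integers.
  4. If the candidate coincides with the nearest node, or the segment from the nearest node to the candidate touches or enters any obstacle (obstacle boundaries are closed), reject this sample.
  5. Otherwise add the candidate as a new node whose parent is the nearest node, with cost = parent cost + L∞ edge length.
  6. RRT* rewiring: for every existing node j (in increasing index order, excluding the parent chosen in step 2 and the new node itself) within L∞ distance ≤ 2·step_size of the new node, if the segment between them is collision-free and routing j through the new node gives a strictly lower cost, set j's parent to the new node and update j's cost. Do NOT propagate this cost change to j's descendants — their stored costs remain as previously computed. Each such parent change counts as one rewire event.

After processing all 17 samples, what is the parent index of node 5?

1. q=(1,26) nearest=0 d=24 new=(1,8) → add node 1 parent=0 cost=6
2. q=(42,15) nearest=0 d=41 new=(7,8) → blocked by [3,5]×[3,11], reject
3. q=(16,33) nearest=1 d=25 new=(7,14) → blocked by [3,5]×[3,11], reject
4. q=(41,34) nearest=0 d=40 new=(7,8) → blocked by [3,5]×[3,11], reject
5. q=(10,22) nearest=1 d=14 new=(7,14) → blocked by [3,5]×[3,11], reject
6. q=(19,7) nearest=0 d=18 new=(7,7) → blocked by [3,5]×[3,11], reject
7. q=(39,3) nearest=0 d=38 new=(7,3) → add node 2 parent=0 cost=6
8. q=(19,34) nearest=1 d=26 new=(7,14) → blocked by [3,5]×[3,11], reject
9. q=(36,20) nearest=2 d=29 new=(13,9) → add node 3 parent=2 cost=12
10. q=(44,23) nearest=3 d=31 new=(19,15) → add node 4 parent=3 cost=18
11. q=(48,37) nearest=4 d=29 new=(25,21) → add node 5 parent=4 cost=24
12. q=(24,15) nearest=4 d=5 new=(24,15) → add node 6 parent=4 cost=23
13. q=(29,26) nearest=5 d=5 new=(29,26) → add node 7 parent=5 cost=29
14. q=(48,24) nearest=7 d=19 new=(35,24) → add node 8 parent=7 cost=35
15. q=(0,32) nearest=4 d=19 new=(13,21) → blocked by [5,14]×[18,22], reject
16. q=(22,31) nearest=7 d=7 new=(23,31) → add node 9 parent=7 cost=35
17. q=(38,1) nearest=6 d=14 new=(30,9) → add node 10 parent=6 cost=29

Parent of node 5: 4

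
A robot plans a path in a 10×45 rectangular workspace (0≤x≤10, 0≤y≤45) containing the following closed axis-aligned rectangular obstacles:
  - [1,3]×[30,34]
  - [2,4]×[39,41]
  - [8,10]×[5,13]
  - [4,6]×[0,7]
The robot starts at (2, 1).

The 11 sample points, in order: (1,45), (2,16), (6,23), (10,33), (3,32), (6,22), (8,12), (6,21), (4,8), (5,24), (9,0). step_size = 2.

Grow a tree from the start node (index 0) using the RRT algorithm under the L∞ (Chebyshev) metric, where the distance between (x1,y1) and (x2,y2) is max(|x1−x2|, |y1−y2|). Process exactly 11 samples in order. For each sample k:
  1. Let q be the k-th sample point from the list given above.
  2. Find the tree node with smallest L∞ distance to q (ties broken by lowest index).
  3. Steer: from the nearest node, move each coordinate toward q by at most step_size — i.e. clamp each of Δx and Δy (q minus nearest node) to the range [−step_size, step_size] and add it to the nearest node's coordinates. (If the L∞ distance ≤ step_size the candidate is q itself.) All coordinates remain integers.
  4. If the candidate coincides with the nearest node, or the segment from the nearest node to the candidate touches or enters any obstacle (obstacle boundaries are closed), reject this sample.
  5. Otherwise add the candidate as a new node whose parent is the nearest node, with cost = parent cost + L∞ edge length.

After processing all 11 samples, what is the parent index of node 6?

1. q=(1,45) nearest=0 d=44 new=(1,3) → add node 1 parent=0 cost=2
2. q=(2,16) nearest=1 d=13 new=(2,5) → add node 2 parent=1 cost=4
3. q=(6,23) nearest=2 d=18 new=(4,7) → blocked by [4,6]×[0,7], reject
4. q=(10,33) nearest=2 d=28 new=(4,7) → blocked by [4,6]×[0,7], reject
5. q=(3,32) nearest=2 d=27 new=(3,7) → add node 3 parent=2 cost=6
6. q=(6,22) nearest=3 d=15 new=(5,9) → add node 4 parent=3 cost=8
7. q=(8,12) nearest=4 d=3 new=(7,11) → add node 5 parent=4 cost=10
8. q=(6,21) nearest=5 d=10 new=(6,13) → add node 6 parent=5 cost=12
9. q=(4,8) nearest=3 d=1 new=(4,8) → add node 7 parent=3 cost=7
10. q=(5,24) nearest=6 d=11 new=(5,15) → add node 8 parent=6 cost=14
11. q=(9,0) nearest=0 d=7 new=(4,0) → blocked by [4,6]×[0,7], reject

Parent of node 6: 5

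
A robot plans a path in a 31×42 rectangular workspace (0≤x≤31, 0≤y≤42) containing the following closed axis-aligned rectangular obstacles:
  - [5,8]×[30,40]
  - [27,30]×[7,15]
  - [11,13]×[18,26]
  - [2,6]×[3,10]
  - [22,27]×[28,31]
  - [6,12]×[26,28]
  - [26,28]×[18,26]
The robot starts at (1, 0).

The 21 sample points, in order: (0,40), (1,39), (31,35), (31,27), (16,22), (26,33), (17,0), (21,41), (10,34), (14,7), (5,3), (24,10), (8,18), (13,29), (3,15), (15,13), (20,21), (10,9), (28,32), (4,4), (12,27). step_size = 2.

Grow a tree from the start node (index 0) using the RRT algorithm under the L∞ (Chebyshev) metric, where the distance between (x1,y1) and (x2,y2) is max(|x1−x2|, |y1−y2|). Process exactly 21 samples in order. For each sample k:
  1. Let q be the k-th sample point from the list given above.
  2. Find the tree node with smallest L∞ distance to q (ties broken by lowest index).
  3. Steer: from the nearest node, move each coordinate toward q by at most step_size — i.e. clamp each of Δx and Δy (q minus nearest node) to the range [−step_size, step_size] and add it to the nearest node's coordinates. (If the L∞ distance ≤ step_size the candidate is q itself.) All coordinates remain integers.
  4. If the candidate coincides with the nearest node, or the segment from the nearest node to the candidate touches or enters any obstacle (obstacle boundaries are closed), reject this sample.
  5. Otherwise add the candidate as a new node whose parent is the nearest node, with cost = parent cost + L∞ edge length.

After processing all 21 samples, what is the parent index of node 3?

1. q=(0,40) nearest=0 d=40 new=(0,2) → add node 1 parent=0 cost=2
2. q=(1,39) nearest=1 d=37 new=(1,4) → add node 2 parent=1 cost=4
3. q=(31,35) nearest=2 d=31 new=(3,6) → blocked by [2,6]×[3,10], reject
4. q=(31,27) nearest=0 d=30 new=(3,2) → add node 3 parent=0 cost=2
5. q=(16,22) nearest=2 d=18 new=(3,6) → blocked by [2,6]×[3,10], reject
6. q=(26,33) nearest=2 d=29 new=(3,6) → blocked by [2,6]×[3,10], reject
7. q=(17,0) nearest=3 d=14 new=(5,0) → add node 4 parent=3 cost=4
8. q=(21,41) nearest=2 d=37 new=(3,6) → blocked by [2,6]×[3,10], reject
9. q=(10,34) nearest=2 d=30 new=(3,6) → blocked by [2,6]×[3,10], reject
10. q=(14,7) nearest=4 d=9 new=(7,2) → add node 5 parent=4 cost=6
11. q=(5,3) nearest=3 d=2 new=(5,3) → blocked by [2,6]×[3,10], reject
12. q=(24,10) nearest=5 d=17 new=(9,4) → add node 6 parent=5 cost=8
13. q=(8,18) nearest=2 d=14 new=(3,6) → blocked by [2,6]×[3,10], reject
14. q=(13,29) nearest=2 d=25 new=(3,6) → blocked by [2,6]×[3,10], reject
15. q=(3,15) nearest=2 d=11 new=(3,6) → blocked by [2,6]×[3,10], reject
16. q=(15,13) nearest=6 d=9 new=(11,6) → add node 7 parent=6 cost=10
17. q=(20,21) nearest=7 d=15 new=(13,8) → add node 8 parent=7 cost=12
18. q=(10,9) nearest=7 d=3 new=(10,8) → add node 9 parent=7 cost=12
19. q=(28,32) nearest=8 d=24 new=(15,10) → add node 10 parent=8 cost=14
20. q=(4,4) nearest=3 d=2 new=(4,4) → blocked by [2,6]×[3,10], reject
21. q=(12,27) nearest=10 d=17 new=(13,12) → add node 11 parent=10 cost=16

Parent of node 3: 0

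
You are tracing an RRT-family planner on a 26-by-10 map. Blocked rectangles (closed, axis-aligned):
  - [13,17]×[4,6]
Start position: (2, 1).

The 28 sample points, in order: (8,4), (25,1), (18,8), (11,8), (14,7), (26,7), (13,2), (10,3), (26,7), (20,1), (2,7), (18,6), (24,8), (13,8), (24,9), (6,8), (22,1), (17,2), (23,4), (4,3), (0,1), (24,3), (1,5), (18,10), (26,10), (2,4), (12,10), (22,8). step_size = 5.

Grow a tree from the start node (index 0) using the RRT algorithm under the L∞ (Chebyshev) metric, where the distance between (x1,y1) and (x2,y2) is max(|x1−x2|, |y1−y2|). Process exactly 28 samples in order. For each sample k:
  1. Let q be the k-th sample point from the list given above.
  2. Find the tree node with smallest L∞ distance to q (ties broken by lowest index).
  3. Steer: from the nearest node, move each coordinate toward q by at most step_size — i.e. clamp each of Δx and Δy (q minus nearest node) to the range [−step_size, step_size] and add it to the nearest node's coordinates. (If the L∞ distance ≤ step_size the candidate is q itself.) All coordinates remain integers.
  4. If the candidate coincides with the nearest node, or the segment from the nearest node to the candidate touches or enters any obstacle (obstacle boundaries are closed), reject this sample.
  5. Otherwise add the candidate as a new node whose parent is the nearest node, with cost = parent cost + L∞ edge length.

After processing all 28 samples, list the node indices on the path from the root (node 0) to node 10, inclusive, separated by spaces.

1. q=(8,4) nearest=0 d=6 new=(7,4) → add node 1 parent=0 cost=5
2. q=(25,1) nearest=1 d=18 new=(12,1) → add node 2 parent=1 cost=10
3. q=(18,8) nearest=2 d=7 new=(17,6) → blocked by [13,17]×[4,6], reject
4. q=(11,8) nearest=1 d=4 new=(11,8) → add node 3 parent=1 cost=9
5. q=(14,7) nearest=3 d=3 new=(14,7) → add node 4 parent=3 cost=12
6. q=(26,7) nearest=4 d=12 new=(19,7) → add node 5 parent=4 cost=17
7. q=(13,2) nearest=2 d=1 new=(13,2) → add node 6 parent=2 cost=11
8. q=(10,3) nearest=2 d=2 new=(10,3) → add node 7 parent=2 cost=12
9. q=(26,7) nearest=5 d=7 new=(24,7) → add node 8 parent=5 cost=22
10. q=(20,1) nearest=4 d=6 new=(19,2) → blocked by [13,17]×[4,6], reject
11. q=(2,7) nearest=1 d=5 new=(2,7) → add node 9 parent=1 cost=10
12. q=(18,6) nearest=5 d=1 new=(18,6) → add node 10 parent=5 cost=18
13. q=(24,8) nearest=8 d=1 new=(24,8) → add node 11 parent=8 cost=23
14. q=(13,8) nearest=4 d=1 new=(13,8) → add node 12 parent=4 cost=13
15. q=(24,9) nearest=11 d=1 new=(24,9) → add node 13 parent=11 cost=24
16. q=(6,8) nearest=1 d=4 new=(6,8) → add node 14 parent=1 cost=9
17. q=(22,1) nearest=10 d=5 new=(22,1) → add node 15 parent=10 cost=23
18. q=(17,2) nearest=6 d=4 new=(17,2) → add node 16 parent=6 cost=15
19. q=(23,4) nearest=8 d=3 new=(23,4) → add node 17 parent=8 cost=25
20. q=(4,3) nearest=0 d=2 new=(4,3) → add node 18 parent=0 cost=2
21. q=(0,1) nearest=0 d=2 new=(0,1) → add node 19 parent=0 cost=2
22. q=(24,3) nearest=17 d=1 new=(24,3) → add node 20 parent=17 cost=26
23. q=(1,5) nearest=9 d=2 new=(1,5) → add node 21 parent=9 cost=12
24. q=(18,10) nearest=5 d=3 new=(18,10) → add node 22 parent=5 cost=20
25. q=(26,10) nearest=11 d=2 new=(26,10) → add node 23 parent=11 cost=25
26. q=(2,4) nearest=21 d=1 new=(2,4) → add node 24 parent=21 cost=13
27. q=(12,10) nearest=3 d=2 new=(12,10) → add node 25 parent=3 cost=11
28. q=(22,8) nearest=8 d=2 new=(22,8) → add node 26 parent=8 cost=24

Path: 0 1 3 4 5 10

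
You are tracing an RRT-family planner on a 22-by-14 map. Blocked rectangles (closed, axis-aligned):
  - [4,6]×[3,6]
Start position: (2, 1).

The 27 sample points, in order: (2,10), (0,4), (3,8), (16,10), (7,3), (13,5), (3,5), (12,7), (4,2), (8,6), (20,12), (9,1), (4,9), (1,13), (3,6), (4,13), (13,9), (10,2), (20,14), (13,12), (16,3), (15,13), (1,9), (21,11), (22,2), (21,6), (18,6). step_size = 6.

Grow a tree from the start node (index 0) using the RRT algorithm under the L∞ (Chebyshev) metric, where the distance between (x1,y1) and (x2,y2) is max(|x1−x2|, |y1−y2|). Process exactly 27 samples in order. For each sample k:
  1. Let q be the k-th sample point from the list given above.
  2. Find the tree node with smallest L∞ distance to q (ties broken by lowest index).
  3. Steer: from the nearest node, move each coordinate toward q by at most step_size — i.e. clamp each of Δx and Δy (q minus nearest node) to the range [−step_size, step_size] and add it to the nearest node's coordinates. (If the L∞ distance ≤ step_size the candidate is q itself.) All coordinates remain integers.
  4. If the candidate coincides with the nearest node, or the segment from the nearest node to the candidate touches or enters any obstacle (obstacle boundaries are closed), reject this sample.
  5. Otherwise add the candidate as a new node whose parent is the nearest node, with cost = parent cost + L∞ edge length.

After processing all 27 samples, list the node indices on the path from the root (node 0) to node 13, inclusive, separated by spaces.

1. q=(2,10) nearest=0 d=9 new=(2,7) → add node 1 parent=0 cost=6
2. q=(0,4) nearest=0 d=3 new=(0,4) → add node 2 parent=0 cost=3
3. q=(3,8) nearest=1 d=1 new=(3,8) → add node 3 parent=1 cost=7
4. q=(16,10) nearest=3 d=13 new=(9,10) → add node 4 parent=3 cost=13
5. q=(7,3) nearest=0 d=5 new=(7,3) → add node 5 parent=0 cost=5
6. q=(13,5) nearest=4 d=5 new=(13,5) → add node 6 parent=4 cost=18
7. q=(3,5) nearest=1 d=2 new=(3,5) → add node 7 parent=1 cost=8
8. q=(12,7) nearest=6 d=2 new=(12,7) → add node 8 parent=6 cost=20
9. q=(4,2) nearest=0 d=2 new=(4,2) → add node 9 parent=0 cost=2
10. q=(8,6) nearest=5 d=3 new=(8,6) → add node 10 parent=5 cost=8
11. q=(20,12) nearest=6 d=7 new=(19,11) → add node 11 parent=6 cost=24
12. q=(9,1) nearest=5 d=2 new=(9,1) → add node 12 parent=5 cost=7
13. q=(4,9) nearest=3 d=1 new=(4,9) → add node 13 parent=3 cost=8
14. q=(1,13) nearest=13 d=4 new=(1,13) → add node 14 parent=13 cost=12
15. q=(3,6) nearest=1 d=1 new=(3,6) → add node 15 parent=1 cost=7
16. q=(4,13) nearest=14 d=3 new=(4,13) → add node 16 parent=14 cost=15
17. q=(13,9) nearest=8 d=2 new=(13,9) → add node 17 parent=8 cost=22
18. q=(10,2) nearest=12 d=1 new=(10,2) → add node 18 parent=12 cost=8
19. q=(20,14) nearest=11 d=3 new=(20,14) → add node 19 parent=11 cost=27
20. q=(13,12) nearest=17 d=3 new=(13,12) → add node 20 parent=17 cost=25
21. q=(16,3) nearest=6 d=3 new=(16,3) → add node 21 parent=6 cost=21
22. q=(15,13) nearest=20 d=2 new=(15,13) → add node 22 parent=20 cost=27
23. q=(1,9) nearest=1 d=2 new=(1,9) → add node 23 parent=1 cost=8
24. q=(21,11) nearest=11 d=2 new=(21,11) → add node 24 parent=11 cost=26
25. q=(22,2) nearest=21 d=6 new=(22,2) → add node 25 parent=21 cost=27
26. q=(21,6) nearest=25 d=4 new=(21,6) → add node 26 parent=25 cost=31
27. q=(18,6) nearest=21 d=3 new=(18,6) → add node 27 parent=21 cost=24

Path: 0 1 3 13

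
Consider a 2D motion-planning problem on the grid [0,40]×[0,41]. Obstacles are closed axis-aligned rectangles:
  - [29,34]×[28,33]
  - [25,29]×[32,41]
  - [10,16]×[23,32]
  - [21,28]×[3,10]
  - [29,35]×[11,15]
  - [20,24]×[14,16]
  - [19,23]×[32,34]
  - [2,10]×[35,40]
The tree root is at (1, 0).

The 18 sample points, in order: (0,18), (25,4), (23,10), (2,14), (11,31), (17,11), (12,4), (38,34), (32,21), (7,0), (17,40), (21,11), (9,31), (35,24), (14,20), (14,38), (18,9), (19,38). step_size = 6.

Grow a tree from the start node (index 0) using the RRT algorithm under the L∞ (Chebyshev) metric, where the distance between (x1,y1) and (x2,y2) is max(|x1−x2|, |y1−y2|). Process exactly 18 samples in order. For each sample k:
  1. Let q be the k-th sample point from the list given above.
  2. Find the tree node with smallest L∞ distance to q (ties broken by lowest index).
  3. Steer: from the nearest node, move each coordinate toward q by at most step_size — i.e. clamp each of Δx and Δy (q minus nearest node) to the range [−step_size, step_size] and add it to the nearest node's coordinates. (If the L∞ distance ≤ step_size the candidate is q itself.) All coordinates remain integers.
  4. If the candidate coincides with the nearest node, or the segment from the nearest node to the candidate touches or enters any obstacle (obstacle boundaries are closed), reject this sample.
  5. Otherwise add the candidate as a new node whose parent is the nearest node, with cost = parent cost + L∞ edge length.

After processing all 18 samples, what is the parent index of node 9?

1. q=(0,18) nearest=0 d=18 new=(0,6) → add node 1 parent=0 cost=6
2. q=(25,4) nearest=0 d=24 new=(7,4) → add node 2 parent=0 cost=6
3. q=(23,10) nearest=2 d=16 new=(13,10) → add node 3 parent=2 cost=12
4. q=(2,14) nearest=1 d=8 new=(2,12) → add node 4 parent=1 cost=12
5. q=(11,31) nearest=4 d=19 new=(8,18) → add node 5 parent=4 cost=18
6. q=(17,11) nearest=3 d=4 new=(17,11) → add node 6 parent=3 cost=16
7. q=(12,4) nearest=2 d=5 new=(12,4) → add node 7 parent=2 cost=11
8. q=(38,34) nearest=6 d=23 new=(23,17) → blocked by [20,24]×[14,16], reject
9. q=(32,21) nearest=6 d=15 new=(23,17) → blocked by [20,24]×[14,16], reject
10. q=(7,0) nearest=2 d=4 new=(7,0) → add node 8 parent=2 cost=10
11. q=(17,40) nearest=5 d=22 new=(14,24) → blocked by [10,16]×[23,32], reject
12. q=(21,11) nearest=6 d=4 new=(21,11) → add node 9 parent=6 cost=20
13. q=(9,31) nearest=5 d=13 new=(9,24) → add node 10 parent=5 cost=24
14. q=(35,24) nearest=9 d=14 new=(27,17) → blocked by [20,24]×[14,16], reject
15. q=(14,20) nearest=10 d=5 new=(14,20) → blocked by [10,16]×[23,32], reject
16. q=(14,38) nearest=10 d=14 new=(14,30) → blocked by [10,16]×[23,32], reject
17. q=(18,9) nearest=6 d=2 new=(18,9) → add node 11 parent=6 cost=18
18. q=(19,38) nearest=10 d=14 new=(15,30) → blocked by [10,16]×[23,32], reject

Parent of node 9: 6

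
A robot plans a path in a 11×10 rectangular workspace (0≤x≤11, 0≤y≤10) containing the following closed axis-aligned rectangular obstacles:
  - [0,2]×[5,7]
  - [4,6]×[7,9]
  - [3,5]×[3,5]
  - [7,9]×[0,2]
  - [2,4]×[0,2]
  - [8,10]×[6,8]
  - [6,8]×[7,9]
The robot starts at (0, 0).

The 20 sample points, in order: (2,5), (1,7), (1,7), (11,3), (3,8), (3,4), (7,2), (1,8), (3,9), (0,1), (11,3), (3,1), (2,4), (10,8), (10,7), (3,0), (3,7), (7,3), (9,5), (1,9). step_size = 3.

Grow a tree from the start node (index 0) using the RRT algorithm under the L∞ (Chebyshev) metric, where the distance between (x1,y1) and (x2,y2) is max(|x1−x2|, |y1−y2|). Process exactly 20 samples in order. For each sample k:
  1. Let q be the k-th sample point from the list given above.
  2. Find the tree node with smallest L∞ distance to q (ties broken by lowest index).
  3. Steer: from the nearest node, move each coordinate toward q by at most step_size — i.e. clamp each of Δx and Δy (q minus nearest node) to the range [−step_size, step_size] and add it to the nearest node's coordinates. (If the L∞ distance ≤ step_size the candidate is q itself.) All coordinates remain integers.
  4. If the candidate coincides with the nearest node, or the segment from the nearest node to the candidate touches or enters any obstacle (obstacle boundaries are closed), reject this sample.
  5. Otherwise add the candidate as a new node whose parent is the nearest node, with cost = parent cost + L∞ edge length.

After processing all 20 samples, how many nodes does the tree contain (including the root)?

1. q=(2,5) nearest=0 d=5 new=(2,3) → add node 1 parent=0 cost=3
2. q=(1,7) nearest=1 d=4 new=(1,6) → blocked by [0,2]×[5,7], reject
3. q=(1,7) nearest=1 d=4 new=(1,6) → blocked by [0,2]×[5,7], reject
4. q=(11,3) nearest=1 d=9 new=(5,3) → blocked by [3,5]×[3,5], reject
5. q=(3,8) nearest=1 d=5 new=(3,6) → add node 2 parent=1 cost=6
6. q=(3,4) nearest=1 d=1 new=(3,4) → blocked by [3,5]×[3,5], reject
7. q=(7,2) nearest=2 d=4 new=(6,3) → blocked by [3,5]×[3,5], reject
8. q=(1,8) nearest=2 d=2 new=(1,8) → blocked by [0,2]×[5,7], reject
9. q=(3,9) nearest=2 d=3 new=(3,9) → add node 3 parent=2 cost=9
10. q=(0,1) nearest=0 d=1 new=(0,1) → add node 4 parent=0 cost=1
11. q=(11,3) nearest=2 d=8 new=(6,3) → blocked by [3,5]×[3,5], reject
12. q=(3,1) nearest=1 d=2 new=(3,1) → blocked by [2,4]×[0,2], reject
13. q=(2,4) nearest=1 d=1 new=(2,4) → add node 5 parent=1 cost=4
14. q=(10,8) nearest=2 d=7 new=(6,8) → blocked by [4,6]×[7,9], reject
15. q=(10,7) nearest=2 d=7 new=(6,7) → blocked by [4,6]×[7,9], reject
16. q=(3,0) nearest=0 d=3 new=(3,0) → blocked by [2,4]×[0,2], reject
17. q=(3,7) nearest=2 d=1 new=(3,7) → add node 6 parent=2 cost=7
18. q=(7,3) nearest=2 d=4 new=(6,3) → blocked by [3,5]×[3,5], reject
19. q=(9,5) nearest=2 d=6 new=(6,5) → add node 7 parent=2 cost=9
20. q=(1,9) nearest=3 d=2 new=(1,9) → add node 8 parent=3 cost=11

Node count: 9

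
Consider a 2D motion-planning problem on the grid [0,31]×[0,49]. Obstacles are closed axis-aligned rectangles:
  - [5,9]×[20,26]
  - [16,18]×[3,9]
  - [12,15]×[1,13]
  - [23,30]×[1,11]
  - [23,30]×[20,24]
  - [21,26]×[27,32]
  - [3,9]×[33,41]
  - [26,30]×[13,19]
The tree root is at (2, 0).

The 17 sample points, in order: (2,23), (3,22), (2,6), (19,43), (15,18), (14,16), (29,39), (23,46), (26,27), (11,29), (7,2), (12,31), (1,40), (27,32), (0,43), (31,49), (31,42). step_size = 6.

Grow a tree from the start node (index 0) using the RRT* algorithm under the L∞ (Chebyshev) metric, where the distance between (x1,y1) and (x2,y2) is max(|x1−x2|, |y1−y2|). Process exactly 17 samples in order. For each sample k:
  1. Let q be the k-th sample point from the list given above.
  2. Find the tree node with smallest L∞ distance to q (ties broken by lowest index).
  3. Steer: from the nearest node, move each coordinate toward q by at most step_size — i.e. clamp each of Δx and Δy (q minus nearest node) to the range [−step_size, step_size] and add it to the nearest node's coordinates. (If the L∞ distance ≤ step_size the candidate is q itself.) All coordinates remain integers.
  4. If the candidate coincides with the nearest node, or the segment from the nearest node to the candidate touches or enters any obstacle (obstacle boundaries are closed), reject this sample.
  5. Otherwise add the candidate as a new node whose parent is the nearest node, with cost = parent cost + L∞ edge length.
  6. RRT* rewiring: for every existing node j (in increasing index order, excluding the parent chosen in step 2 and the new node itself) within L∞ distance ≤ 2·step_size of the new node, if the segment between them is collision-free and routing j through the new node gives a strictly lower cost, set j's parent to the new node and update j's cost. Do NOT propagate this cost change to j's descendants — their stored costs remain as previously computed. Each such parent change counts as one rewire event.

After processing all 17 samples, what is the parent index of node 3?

1. q=(2,23) nearest=0 d=23 new=(2,6) → add node 1 parent=0 cost=6
2. q=(3,22) nearest=1 d=16 new=(3,12) → add node 2 parent=1 cost=12
3. q=(2,6) nearest=1 d=0 → coincident, reject
4. q=(19,43) nearest=2 d=31 new=(9,18) → add node 3 parent=2 cost=18
5. q=(15,18) nearest=3 d=6 new=(15,18) → add node 4 parent=3 cost=24
6. q=(14,16) nearest=4 d=2 new=(14,16) → add node 5 parent=4 cost=26
7. q=(29,39) nearest=3 d=21 new=(15,24) → add node 6 parent=3 cost=24
8. q=(23,46) nearest=6 d=22 new=(21,30) → blocked by [21,26]×[27,32], reject
9. q=(26,27) nearest=4 d=11 new=(21,24) → add node 7 parent=4 cost=30
10. q=(11,29) nearest=6 d=5 new=(11,29) → add node 8 parent=6 cost=29
11. q=(7,2) nearest=0 d=5 new=(7,2) → add node 9 parent=0 cost=5
12. q=(12,31) nearest=8 d=2 new=(12,31) → add node 10 parent=8 cost=31
13. q=(1,40) nearest=8 d=11 new=(5,35) → blocked by [3,9]×[33,41], reject
14. q=(27,32) nearest=7 d=8 new=(27,30) → blocked by [21,26]×[27,32], reject
15. q=(0,43) nearest=10 d=12 new=(6,37) → blocked by [3,9]×[33,41], reject
16. q=(31,49) nearest=10 d=19 new=(18,37) → add node 11 parent=10 cost=37
17. q=(31,42) nearest=11 d=13 new=(24,42) → add node 12 parent=11 cost=43

Parent of node 3: 2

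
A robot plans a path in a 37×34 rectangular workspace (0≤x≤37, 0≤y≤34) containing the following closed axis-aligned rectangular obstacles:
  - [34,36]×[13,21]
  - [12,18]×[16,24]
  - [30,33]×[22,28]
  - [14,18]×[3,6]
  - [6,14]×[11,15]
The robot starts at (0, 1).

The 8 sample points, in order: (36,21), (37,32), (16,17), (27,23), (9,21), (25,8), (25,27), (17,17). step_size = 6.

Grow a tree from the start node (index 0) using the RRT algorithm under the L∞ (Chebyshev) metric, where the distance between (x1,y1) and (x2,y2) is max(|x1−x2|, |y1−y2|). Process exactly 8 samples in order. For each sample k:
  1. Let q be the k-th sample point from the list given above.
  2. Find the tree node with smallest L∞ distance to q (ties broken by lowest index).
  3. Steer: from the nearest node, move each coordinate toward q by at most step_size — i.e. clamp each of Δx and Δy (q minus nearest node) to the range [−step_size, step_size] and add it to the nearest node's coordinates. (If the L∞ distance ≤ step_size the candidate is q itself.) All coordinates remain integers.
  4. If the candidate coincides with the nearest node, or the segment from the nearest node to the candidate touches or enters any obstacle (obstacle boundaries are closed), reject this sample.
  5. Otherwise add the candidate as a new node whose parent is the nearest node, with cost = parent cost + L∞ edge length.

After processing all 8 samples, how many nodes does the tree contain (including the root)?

1. q=(36,21) nearest=0 d=36 new=(6,7) → add node 1 parent=0 cost=6
2. q=(37,32) nearest=1 d=31 new=(12,13) → blocked by [6,14]×[11,15], reject
3. q=(16,17) nearest=1 d=10 new=(12,13) → blocked by [6,14]×[11,15], reject
4. q=(27,23) nearest=1 d=21 new=(12,13) → blocked by [6,14]×[11,15], reject
5. q=(9,21) nearest=1 d=14 new=(9,13) → blocked by [6,14]×[11,15], reject
6. q=(25,8) nearest=1 d=19 new=(12,8) → add node 2 parent=1 cost=12
7. q=(25,27) nearest=2 d=19 new=(18,14) → add node 3 parent=2 cost=18
8. q=(17,17) nearest=3 d=3 new=(17,17) → blocked by [12,18]×[16,24], reject

Node count: 4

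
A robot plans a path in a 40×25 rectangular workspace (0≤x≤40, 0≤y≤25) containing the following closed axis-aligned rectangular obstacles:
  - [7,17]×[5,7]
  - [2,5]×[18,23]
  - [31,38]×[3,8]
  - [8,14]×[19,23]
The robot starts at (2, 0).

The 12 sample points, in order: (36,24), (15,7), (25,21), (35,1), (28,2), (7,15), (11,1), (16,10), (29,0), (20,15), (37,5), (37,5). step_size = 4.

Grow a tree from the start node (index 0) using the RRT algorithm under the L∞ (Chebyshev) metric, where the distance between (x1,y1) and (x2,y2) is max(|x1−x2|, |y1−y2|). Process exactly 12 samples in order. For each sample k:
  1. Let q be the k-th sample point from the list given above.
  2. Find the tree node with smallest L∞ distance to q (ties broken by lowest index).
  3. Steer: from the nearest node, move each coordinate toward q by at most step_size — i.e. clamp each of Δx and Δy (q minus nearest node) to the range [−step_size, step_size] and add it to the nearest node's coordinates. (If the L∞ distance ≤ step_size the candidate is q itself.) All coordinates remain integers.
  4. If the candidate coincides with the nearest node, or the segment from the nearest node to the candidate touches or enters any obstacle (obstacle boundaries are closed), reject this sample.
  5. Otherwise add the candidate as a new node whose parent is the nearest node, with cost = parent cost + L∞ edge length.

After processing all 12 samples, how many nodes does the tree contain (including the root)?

Node count: 9

1. q=(36,24) nearest=0 d=34 new=(6,4) → add node 1 parent=0 cost=4
2. q=(15,7) nearest=1 d=9 new=(10,7) → blocked by [7,17]×[5,7], reject
3. q=(25,21) nearest=1 d=19 new=(10,8) → blocked by [7,17]×[5,7], reject
4. q=(35,1) nearest=1 d=29 new=(10,1) → add node 2 parent=1 cost=8
5. q=(28,2) nearest=2 d=18 new=(14,2) → add node 3 parent=2 cost=12
6. q=(7,15) nearest=1 d=11 new=(7,8) → add node 4 parent=1 cost=8
7. q=(11,1) nearest=2 d=1 new=(11,1) → add node 5 parent=2 cost=9
8. q=(16,10) nearest=3 d=8 new=(16,6) → blocked by [7,17]×[5,7], reject
9. q=(29,0) nearest=3 d=15 new=(18,0) → add node 6 parent=3 cost=16
10. q=(20,15) nearest=3 d=13 new=(18,6) → blocked by [7,17]×[5,7], reject
11. q=(37,5) nearest=6 d=19 new=(22,4) → add node 7 parent=6 cost=20
12. q=(37,5) nearest=7 d=15 new=(26,5) → add node 8 parent=7 cost=24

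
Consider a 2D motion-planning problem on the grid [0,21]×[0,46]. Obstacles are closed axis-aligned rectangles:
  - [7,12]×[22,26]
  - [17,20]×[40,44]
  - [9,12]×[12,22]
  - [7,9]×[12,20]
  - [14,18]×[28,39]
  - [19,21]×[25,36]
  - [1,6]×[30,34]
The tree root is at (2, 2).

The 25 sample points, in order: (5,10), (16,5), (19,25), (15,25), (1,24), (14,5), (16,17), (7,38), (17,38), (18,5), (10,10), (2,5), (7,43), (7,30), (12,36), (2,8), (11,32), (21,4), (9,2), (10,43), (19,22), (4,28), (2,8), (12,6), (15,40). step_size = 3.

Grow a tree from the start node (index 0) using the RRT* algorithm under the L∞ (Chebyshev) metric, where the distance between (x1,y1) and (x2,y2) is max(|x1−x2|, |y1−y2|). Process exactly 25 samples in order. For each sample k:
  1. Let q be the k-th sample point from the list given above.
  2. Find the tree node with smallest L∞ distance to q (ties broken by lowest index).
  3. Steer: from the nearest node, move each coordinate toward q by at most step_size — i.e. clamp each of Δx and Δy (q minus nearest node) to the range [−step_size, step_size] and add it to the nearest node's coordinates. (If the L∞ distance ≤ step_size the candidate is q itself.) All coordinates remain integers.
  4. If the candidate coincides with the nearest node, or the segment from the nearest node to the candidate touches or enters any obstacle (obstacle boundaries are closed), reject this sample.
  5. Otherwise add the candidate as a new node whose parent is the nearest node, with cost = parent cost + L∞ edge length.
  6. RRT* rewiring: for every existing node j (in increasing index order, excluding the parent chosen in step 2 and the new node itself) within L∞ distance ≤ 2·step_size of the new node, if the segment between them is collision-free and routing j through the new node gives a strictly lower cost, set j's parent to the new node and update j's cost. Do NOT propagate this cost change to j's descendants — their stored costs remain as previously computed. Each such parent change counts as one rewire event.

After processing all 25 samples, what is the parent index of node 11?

1. q=(5,10) nearest=0 d=8 new=(5,5) → add node 1 parent=0 cost=3
2. q=(16,5) nearest=1 d=11 new=(8,5) → add node 2 parent=1 cost=6
3. q=(19,25) nearest=1 d=20 new=(8,8) → add node 3 parent=1 cost=6
4. q=(15,25) nearest=3 d=17 new=(11,11) → add node 4 parent=3 cost=9
5. q=(1,24) nearest=4 d=13 new=(8,14) → blocked by [9,12]×[12,22], reject
6. q=(14,5) nearest=2 d=6 new=(11,5) → add node 5 parent=2 cost=9
7. q=(16,17) nearest=4 d=6 new=(14,14) → blocked by [9,12]×[12,22], reject
8. q=(7,38) nearest=4 d=27 new=(8,14) → blocked by [9,12]×[12,22], reject
9. q=(17,38) nearest=4 d=27 new=(14,14) → blocked by [9,12]×[12,22], reject
10. q=(18,5) nearest=4 d=7 new=(14,8) → add node 6 parent=4 cost=12
11. q=(10,10) nearest=4 d=1 new=(10,10) → add node 7 parent=4 cost=10
12. q=(2,5) nearest=0 d=3 new=(2,5) → add node 8 parent=0 cost=3
13. q=(7,43) nearest=4 d=32 new=(8,14) → blocked by [9,12]×[12,22], reject
14. q=(7,30) nearest=4 d=19 new=(8,14) → blocked by [9,12]×[12,22], reject
15. q=(12,36) nearest=4 d=25 new=(12,14) → blocked by [9,12]×[12,22], reject
16. q=(2,8) nearest=1 d=3 new=(2,8) → add node 9 parent=1 cost=6
17. q=(11,32) nearest=4 d=21 new=(11,14) → blocked by [9,12]×[12,22], reject
18. q=(21,4) nearest=6 d=7 new=(17,5) → add node 10 parent=6 cost=15
19. q=(9,2) nearest=2 d=3 new=(9,2) → add node 11 parent=2 cost=9
20. q=(10,43) nearest=4 d=32 new=(10,14) → blocked by [9,12]×[12,22], reject
21. q=(19,22) nearest=4 d=11 new=(14,14) → blocked by [9,12]×[12,22], reject
22. q=(4,28) nearest=4 d=17 new=(8,14) → blocked by [9,12]×[12,22], reject
23. q=(2,8) nearest=9 d=0 → coincident, reject
24. q=(12,6) nearest=5 d=1 new=(12,6) → add node 12 parent=5 cost=10
25. q=(15,40) nearest=4 d=29 new=(14,14) → blocked by [9,12]×[12,22], reject

Parent of node 11: 2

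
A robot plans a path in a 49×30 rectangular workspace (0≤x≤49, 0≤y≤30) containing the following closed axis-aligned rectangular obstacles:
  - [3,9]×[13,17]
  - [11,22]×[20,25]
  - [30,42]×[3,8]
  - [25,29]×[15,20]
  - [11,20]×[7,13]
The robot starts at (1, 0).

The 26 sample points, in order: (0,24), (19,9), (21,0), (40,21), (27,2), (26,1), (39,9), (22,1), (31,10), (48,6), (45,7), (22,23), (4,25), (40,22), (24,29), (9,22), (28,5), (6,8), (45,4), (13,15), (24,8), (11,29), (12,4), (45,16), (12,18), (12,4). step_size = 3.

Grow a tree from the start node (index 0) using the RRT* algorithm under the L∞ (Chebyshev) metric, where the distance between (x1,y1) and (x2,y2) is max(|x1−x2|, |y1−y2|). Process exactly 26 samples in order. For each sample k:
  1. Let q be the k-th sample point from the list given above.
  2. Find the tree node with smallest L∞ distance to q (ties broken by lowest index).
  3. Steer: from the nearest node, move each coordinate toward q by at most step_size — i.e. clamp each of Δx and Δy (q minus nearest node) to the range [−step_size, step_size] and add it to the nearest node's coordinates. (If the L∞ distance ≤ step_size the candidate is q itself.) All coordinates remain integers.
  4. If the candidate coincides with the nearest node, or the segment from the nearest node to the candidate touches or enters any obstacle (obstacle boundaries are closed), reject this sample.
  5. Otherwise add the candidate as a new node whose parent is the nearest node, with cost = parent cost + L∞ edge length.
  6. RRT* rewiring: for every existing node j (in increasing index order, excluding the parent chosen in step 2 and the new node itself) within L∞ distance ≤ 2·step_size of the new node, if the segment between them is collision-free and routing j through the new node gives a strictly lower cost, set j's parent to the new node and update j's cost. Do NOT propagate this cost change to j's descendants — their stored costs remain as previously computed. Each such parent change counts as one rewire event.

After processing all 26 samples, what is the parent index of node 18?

Parent of node 18: 16

1. q=(0,24) nearest=0 d=24 new=(0,3) → add node 1 parent=0 cost=3
2. q=(19,9) nearest=0 d=18 new=(4,3) → add node 2 parent=0 cost=3
3. q=(21,0) nearest=2 d=17 new=(7,0) → add node 3 parent=2 cost=6
4. q=(40,21) nearest=3 d=33 new=(10,3) → add node 4 parent=3 cost=9
5. q=(27,2) nearest=4 d=17 new=(13,2) → add node 5 parent=4 cost=12
6. q=(26,1) nearest=5 d=13 new=(16,1) → add node 6 parent=5 cost=15
7. q=(39,9) nearest=6 d=23 new=(19,4) → add node 7 parent=6 cost=18
8. q=(22,1) nearest=7 d=3 new=(22,1) → add node 8 parent=7 cost=21
9. q=(31,10) nearest=8 d=9 new=(25,4) → add node 9 parent=8 cost=24
10. q=(48,6) nearest=9 d=23 new=(28,6) → add node 10 parent=9 cost=27
11. q=(45,7) nearest=10 d=17 new=(31,7) → blocked by [30,42]×[3,8], reject
12. q=(22,23) nearest=10 d=17 new=(25,9) → add node 11 parent=10 cost=30
13. q=(4,25) nearest=7 d=21 new=(16,7) → blocked by [11,20]×[7,13], reject
14. q=(40,22) nearest=11 d=15 new=(28,12) → add node 12 parent=11 cost=33
15. q=(24,29) nearest=12 d=17 new=(25,15) → blocked by [25,29]×[15,20], reject
16. q=(9,22) nearest=11 d=16 new=(22,12) → add node 13 parent=11 cost=33
17. q=(28,5) nearest=10 d=1 new=(28,5) → add node 14 parent=10 cost=28
18. q=(6,8) nearest=2 d=5 new=(6,6) → add node 15 parent=2 cost=6
19. q=(45,4) nearest=10 d=17 new=(31,4) → blocked by [30,42]×[3,8], reject
20. q=(13,15) nearest=13 d=9 new=(19,15) → add node 16 parent=13 cost=36
21. q=(24,8) nearest=11 d=1 new=(24,8) → add node 17 parent=11 cost=31
22. q=(11,29) nearest=16 d=14 new=(16,18) → add node 18 parent=16 cost=39
23. q=(12,4) nearest=4 d=2 new=(12,4) → add node 19 parent=4 cost=11
24. q=(45,16) nearest=10 d=17 new=(31,9) → blocked by [30,42]×[3,8], reject
25. q=(12,18) nearest=18 d=4 new=(13,18) → add node 20 parent=18 cost=42
26. q=(12,4) nearest=19 d=0 → coincident, reject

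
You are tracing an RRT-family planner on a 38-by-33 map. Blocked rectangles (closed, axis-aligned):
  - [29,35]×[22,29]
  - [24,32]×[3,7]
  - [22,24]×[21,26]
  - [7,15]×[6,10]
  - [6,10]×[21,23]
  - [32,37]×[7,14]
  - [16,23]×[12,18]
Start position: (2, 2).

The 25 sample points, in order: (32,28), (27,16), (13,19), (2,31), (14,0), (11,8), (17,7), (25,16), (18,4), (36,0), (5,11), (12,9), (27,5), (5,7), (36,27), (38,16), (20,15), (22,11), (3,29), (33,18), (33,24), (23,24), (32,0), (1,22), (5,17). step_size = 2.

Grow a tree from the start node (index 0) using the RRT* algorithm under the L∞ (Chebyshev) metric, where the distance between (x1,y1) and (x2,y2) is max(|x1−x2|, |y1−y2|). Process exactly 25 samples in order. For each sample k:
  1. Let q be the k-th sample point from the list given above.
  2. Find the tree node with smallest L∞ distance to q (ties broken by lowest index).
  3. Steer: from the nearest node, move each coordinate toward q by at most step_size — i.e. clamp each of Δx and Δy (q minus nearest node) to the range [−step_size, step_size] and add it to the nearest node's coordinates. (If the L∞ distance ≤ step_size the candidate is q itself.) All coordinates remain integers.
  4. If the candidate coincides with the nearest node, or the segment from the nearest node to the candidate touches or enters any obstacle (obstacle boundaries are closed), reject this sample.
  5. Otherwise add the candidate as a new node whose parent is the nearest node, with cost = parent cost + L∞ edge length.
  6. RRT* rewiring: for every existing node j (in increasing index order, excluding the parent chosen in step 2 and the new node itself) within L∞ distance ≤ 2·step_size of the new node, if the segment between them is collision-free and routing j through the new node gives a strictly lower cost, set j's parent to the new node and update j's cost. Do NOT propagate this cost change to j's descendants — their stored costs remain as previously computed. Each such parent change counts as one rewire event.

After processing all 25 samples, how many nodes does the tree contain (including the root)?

Node count: 18

1. q=(32,28) nearest=0 d=30 new=(4,4) → add node 1 parent=0 cost=2
2. q=(27,16) nearest=1 d=23 new=(6,6) → add node 2 parent=1 cost=4
3. q=(13,19) nearest=2 d=13 new=(8,8) → blocked by [7,15]×[6,10], reject
4. q=(2,31) nearest=2 d=25 new=(4,8) → add node 3 parent=2 cost=6
5. q=(14,0) nearest=2 d=8 new=(8,4) → add node 4 parent=2 cost=6
6. q=(11,8) nearest=4 d=4 new=(10,6) → blocked by [7,15]×[6,10], reject
7. q=(17,7) nearest=4 d=9 new=(10,6) → blocked by [7,15]×[6,10], reject
8. q=(25,16) nearest=4 d=17 new=(10,6) → blocked by [7,15]×[6,10], reject
9. q=(18,4) nearest=4 d=10 new=(10,4) → add node 5 parent=4 cost=8
10. q=(36,0) nearest=5 d=26 new=(12,2) → add node 6 parent=5 cost=10
11. q=(5,11) nearest=3 d=3 new=(5,10) → add node 7 parent=3 cost=8
12. q=(12,9) nearest=4 d=5 new=(10,6) → blocked by [7,15]×[6,10], reject
13. q=(27,5) nearest=6 d=15 new=(14,4) → add node 8 parent=6 cost=12
14. q=(5,7) nearest=2 d=1 new=(5,7) → add node 9 parent=2 cost=5
15. q=(36,27) nearest=8 d=23 new=(16,6) → add node 10 parent=8 cost=14
16. q=(38,16) nearest=10 d=22 new=(18,8) → add node 11 parent=10 cost=16
17. q=(20,15) nearest=11 d=7 new=(20,10) → add node 12 parent=11 cost=18
18. q=(22,11) nearest=12 d=2 new=(22,11) → add node 13 parent=12 cost=20
19. q=(3,29) nearest=7 d=19 new=(3,12) → add node 14 parent=7 cost=10
20. q=(33,18) nearest=13 d=11 new=(24,13) → blocked by [16,23]×[12,18], reject
21. q=(33,24) nearest=13 d=13 new=(24,13) → blocked by [16,23]×[12,18], reject
22. q=(23,24) nearest=13 d=13 new=(23,13) → blocked by [16,23]×[12,18], reject
23. q=(32,0) nearest=13 d=11 new=(24,9) → add node 15 parent=13 cost=22
24. q=(1,22) nearest=14 d=10 new=(1,14) → add node 16 parent=14 cost=12
25. q=(5,17) nearest=16 d=4 new=(3,16) → add node 17 parent=16 cost=14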